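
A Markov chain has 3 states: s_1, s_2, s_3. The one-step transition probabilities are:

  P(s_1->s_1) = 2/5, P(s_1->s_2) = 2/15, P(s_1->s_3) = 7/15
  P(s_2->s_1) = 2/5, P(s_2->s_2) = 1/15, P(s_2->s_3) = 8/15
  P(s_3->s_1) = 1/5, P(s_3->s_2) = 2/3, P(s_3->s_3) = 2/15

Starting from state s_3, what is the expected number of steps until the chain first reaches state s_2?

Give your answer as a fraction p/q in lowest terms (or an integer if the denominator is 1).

Let h_i = expected steps to first reach s_2 from state i.
Boundary: h_s_2 = 0.
First-step equations for the other states:
  h_s_1 = 1 + 2/5*h_s_1 + 2/15*h_s_2 + 7/15*h_s_3
  h_s_3 = 1 + 1/5*h_s_1 + 2/3*h_s_2 + 2/15*h_s_3

Substituting h_s_2 = 0 and rearranging gives the linear system (I - Q) h = 1:
  [3/5, -7/15] . (h_s_1, h_s_3) = 1
  [-1/5, 13/15] . (h_s_1, h_s_3) = 1

Solving yields:
  h_s_1 = 25/8
  h_s_3 = 15/8

Starting state is s_3, so the expected hitting time is h_s_3 = 15/8.

Answer: 15/8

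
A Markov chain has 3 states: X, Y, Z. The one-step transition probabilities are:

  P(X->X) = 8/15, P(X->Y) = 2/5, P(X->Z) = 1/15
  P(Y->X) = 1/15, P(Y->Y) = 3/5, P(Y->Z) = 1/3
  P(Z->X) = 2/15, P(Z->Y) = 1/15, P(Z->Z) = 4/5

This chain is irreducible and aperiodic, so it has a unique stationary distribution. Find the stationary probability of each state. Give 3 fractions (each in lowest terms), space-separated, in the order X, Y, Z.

The stationary distribution satisfies pi = pi * P, i.e.:
  pi_X = 8/15*pi_X + 1/15*pi_Y + 2/15*pi_Z
  pi_Y = 2/5*pi_X + 3/5*pi_Y + 1/15*pi_Z
  pi_Z = 1/15*pi_X + 1/3*pi_Y + 4/5*pi_Z
with normalization: pi_X + pi_Y + pi_Z = 1.

Using the first 2 balance equations plus normalization, the linear system A*pi = b is:
  [-7/15, 1/15, 2/15] . pi = 0
  [2/5, -2/5, 1/15] . pi = 0
  [1, 1, 1] . pi = 1

Solving yields:
  pi_X = 13/68
  pi_Y = 19/68
  pi_Z = 9/17

Verification (pi * P):
  13/68*8/15 + 19/68*1/15 + 9/17*2/15 = 13/68 = pi_X  (ok)
  13/68*2/5 + 19/68*3/5 + 9/17*1/15 = 19/68 = pi_Y  (ok)
  13/68*1/15 + 19/68*1/3 + 9/17*4/5 = 9/17 = pi_Z  (ok)

Answer: 13/68 19/68 9/17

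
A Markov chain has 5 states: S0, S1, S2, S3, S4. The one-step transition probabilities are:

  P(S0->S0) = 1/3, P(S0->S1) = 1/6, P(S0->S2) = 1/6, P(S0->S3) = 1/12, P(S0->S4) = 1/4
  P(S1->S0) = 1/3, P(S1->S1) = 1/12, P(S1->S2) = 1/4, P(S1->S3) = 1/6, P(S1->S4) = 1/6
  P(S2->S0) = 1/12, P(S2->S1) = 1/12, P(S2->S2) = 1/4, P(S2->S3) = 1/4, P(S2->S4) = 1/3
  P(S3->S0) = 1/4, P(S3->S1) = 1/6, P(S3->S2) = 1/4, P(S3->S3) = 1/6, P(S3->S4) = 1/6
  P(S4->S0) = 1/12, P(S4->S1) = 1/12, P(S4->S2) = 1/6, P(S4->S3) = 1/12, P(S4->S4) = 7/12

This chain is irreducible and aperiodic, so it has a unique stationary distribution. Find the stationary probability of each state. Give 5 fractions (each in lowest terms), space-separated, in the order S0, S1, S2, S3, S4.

Answer: 2203/12352 1355/12352 631/3088 1705/12352 4565/12352

Derivation:
The stationary distribution satisfies pi = pi * P, i.e.:
  pi_S0 = 1/3*pi_S0 + 1/3*pi_S1 + 1/12*pi_S2 + 1/4*pi_S3 + 1/12*pi_S4
  pi_S1 = 1/6*pi_S0 + 1/12*pi_S1 + 1/12*pi_S2 + 1/6*pi_S3 + 1/12*pi_S4
  pi_S2 = 1/6*pi_S0 + 1/4*pi_S1 + 1/4*pi_S2 + 1/4*pi_S3 + 1/6*pi_S4
  pi_S3 = 1/12*pi_S0 + 1/6*pi_S1 + 1/4*pi_S2 + 1/6*pi_S3 + 1/12*pi_S4
  pi_S4 = 1/4*pi_S0 + 1/6*pi_S1 + 1/3*pi_S2 + 1/6*pi_S3 + 7/12*pi_S4
with normalization: pi_S0 + pi_S1 + pi_S2 + pi_S3 + pi_S4 = 1.

Using the first 4 balance equations plus normalization, the linear system A*pi = b is:
  [-2/3, 1/3, 1/12, 1/4, 1/12] . pi = 0
  [1/6, -11/12, 1/12, 1/6, 1/12] . pi = 0
  [1/6, 1/4, -3/4, 1/4, 1/6] . pi = 0
  [1/12, 1/6, 1/4, -5/6, 1/12] . pi = 0
  [1, 1, 1, 1, 1] . pi = 1

Solving yields:
  pi_S0 = 2203/12352
  pi_S1 = 1355/12352
  pi_S2 = 631/3088
  pi_S3 = 1705/12352
  pi_S4 = 4565/12352

Verification (pi * P):
  2203/12352*1/3 + 1355/12352*1/3 + 631/3088*1/12 + 1705/12352*1/4 + 4565/12352*1/12 = 2203/12352 = pi_S0  (ok)
  2203/12352*1/6 + 1355/12352*1/12 + 631/3088*1/12 + 1705/12352*1/6 + 4565/12352*1/12 = 1355/12352 = pi_S1  (ok)
  2203/12352*1/6 + 1355/12352*1/4 + 631/3088*1/4 + 1705/12352*1/4 + 4565/12352*1/6 = 631/3088 = pi_S2  (ok)
  2203/12352*1/12 + 1355/12352*1/6 + 631/3088*1/4 + 1705/12352*1/6 + 4565/12352*1/12 = 1705/12352 = pi_S3  (ok)
  2203/12352*1/4 + 1355/12352*1/6 + 631/3088*1/3 + 1705/12352*1/6 + 4565/12352*7/12 = 4565/12352 = pi_S4  (ok)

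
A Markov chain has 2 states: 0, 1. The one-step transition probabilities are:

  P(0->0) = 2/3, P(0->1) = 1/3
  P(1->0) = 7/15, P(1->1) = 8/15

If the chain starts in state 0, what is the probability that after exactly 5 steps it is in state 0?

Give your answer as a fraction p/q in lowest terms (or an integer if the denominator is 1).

Computing P^5 by repeated multiplication:
P^1 =
  0: [2/3, 1/3]
  1: [7/15, 8/15]
P^2 =
  0: [3/5, 2/5]
  1: [14/25, 11/25]
P^3 =
  0: [44/75, 31/75]
  1: [217/375, 158/375]
P^4 =
  0: [73/125, 52/125]
  1: [364/625, 261/625]
P^5 =
  0: [1094/1875, 781/1875]
  1: [5467/9375, 3908/9375]

(P^5)[0 -> 0] = 1094/1875

Answer: 1094/1875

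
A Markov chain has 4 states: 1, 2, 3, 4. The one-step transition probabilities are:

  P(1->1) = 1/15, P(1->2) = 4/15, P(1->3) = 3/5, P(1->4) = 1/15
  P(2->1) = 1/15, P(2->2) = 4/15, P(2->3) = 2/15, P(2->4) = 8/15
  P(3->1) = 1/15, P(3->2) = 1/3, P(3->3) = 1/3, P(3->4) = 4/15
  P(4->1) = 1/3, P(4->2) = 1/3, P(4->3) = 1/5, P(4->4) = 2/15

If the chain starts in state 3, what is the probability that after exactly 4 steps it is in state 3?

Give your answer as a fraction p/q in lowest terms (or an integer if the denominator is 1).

Computing P^4 by repeated multiplication:
P^1 =
  1: [1/15, 4/15, 3/5, 1/15]
  2: [1/15, 4/15, 2/15, 8/15]
  3: [1/15, 1/3, 1/3, 4/15]
  4: [1/3, 1/3, 1/5, 2/15]
P^2 =
  1: [19/225, 14/45, 13/45, 71/225]
  2: [47/225, 14/45, 17/75, 19/75]
  3: [31/225, 23/75, 56/225, 23/75]
  4: [23/225, 13/45, 76/225, 61/225]
P^3 =
  1: [509/3375, 1036/3375, 283/1125, 109/375]
  2: [151/1125, 112/375, 989/3375, 37/135]
  3: [167/1125, 41/135, 904/3375, 7/25]
  4: [469/3375, 1037/3375, 4/15, 323/1125]
P^4 =
  1: [811/5625, 1022/3375, 13841/50625, 2831/10125]
  2: [283/2025, 5138/16875, 13813/50625, 14323/50625]
  3: [53/375, 15349/50625, 1546/5625, 14207/50625]
  4: [2417/16875, 5123/16875, 13702/50625, 14303/50625]

(P^4)[3 -> 3] = 1546/5625

Answer: 1546/5625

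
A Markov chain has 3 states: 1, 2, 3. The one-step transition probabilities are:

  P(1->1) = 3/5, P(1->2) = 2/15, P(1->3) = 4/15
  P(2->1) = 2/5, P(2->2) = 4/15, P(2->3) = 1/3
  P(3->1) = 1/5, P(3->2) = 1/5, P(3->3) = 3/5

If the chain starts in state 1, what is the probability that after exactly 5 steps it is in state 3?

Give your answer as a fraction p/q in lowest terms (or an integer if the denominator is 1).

Computing P^5 by repeated multiplication:
P^1 =
  1: [3/5, 2/15, 4/15]
  2: [2/5, 4/15, 1/3]
  3: [1/5, 1/5, 3/5]
P^2 =
  1: [7/15, 38/225, 82/225]
  2: [31/75, 43/225, 89/225]
  3: [8/25, 1/5, 12/25]
P^3 =
  1: [473/1125, 608/3375, 1348/3375]
  2: [454/1125, 5/27, 1388/3375]
  3: [46/125, 24/125, 11/25]
P^4 =
  1: [6821/16875, 9314/50625, 20848/50625]
  2: [6724/16875, 9388/50625, 4213/10125]
  3: [241/625, 353/1875, 799/1875]
P^5 =
  1: [20173/50625, 140726/759375, 316054/759375]
  2: [100357/253125, 141091/759375, 317213/759375]
  3: [3674/9375, 1051/5625, 11848/28125]

(P^5)[1 -> 3] = 316054/759375

Answer: 316054/759375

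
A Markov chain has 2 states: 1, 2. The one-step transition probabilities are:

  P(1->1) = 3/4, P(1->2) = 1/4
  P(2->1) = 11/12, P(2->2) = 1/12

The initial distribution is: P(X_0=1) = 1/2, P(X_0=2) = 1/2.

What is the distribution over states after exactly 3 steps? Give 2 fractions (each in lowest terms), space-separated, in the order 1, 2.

Answer: 85/108 23/108

Derivation:
Propagating the distribution step by step (d_{t+1} = d_t * P):
d_0 = (1=1/2, 2=1/2)
  d_1[1] = 1/2*3/4 + 1/2*11/12 = 5/6
  d_1[2] = 1/2*1/4 + 1/2*1/12 = 1/6
d_1 = (1=5/6, 2=1/6)
  d_2[1] = 5/6*3/4 + 1/6*11/12 = 7/9
  d_2[2] = 5/6*1/4 + 1/6*1/12 = 2/9
d_2 = (1=7/9, 2=2/9)
  d_3[1] = 7/9*3/4 + 2/9*11/12 = 85/108
  d_3[2] = 7/9*1/4 + 2/9*1/12 = 23/108
d_3 = (1=85/108, 2=23/108)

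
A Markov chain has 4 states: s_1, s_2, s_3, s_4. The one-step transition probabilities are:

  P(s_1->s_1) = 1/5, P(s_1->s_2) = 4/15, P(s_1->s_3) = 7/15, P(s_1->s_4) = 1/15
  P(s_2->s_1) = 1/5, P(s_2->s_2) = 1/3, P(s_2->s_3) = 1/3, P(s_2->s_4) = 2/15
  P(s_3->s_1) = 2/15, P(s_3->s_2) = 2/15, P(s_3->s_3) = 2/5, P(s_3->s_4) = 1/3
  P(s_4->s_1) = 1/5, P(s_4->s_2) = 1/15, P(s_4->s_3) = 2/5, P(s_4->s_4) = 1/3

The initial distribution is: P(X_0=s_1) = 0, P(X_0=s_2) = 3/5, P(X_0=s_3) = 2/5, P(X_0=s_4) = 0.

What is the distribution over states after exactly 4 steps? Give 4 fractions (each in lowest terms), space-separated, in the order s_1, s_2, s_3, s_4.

Answer: 43894/253125 1649/9375 4046/10125 2354/9375

Derivation:
Propagating the distribution step by step (d_{t+1} = d_t * P):
d_0 = (s_1=0, s_2=3/5, s_3=2/5, s_4=0)
  d_1[s_1] = 0*1/5 + 3/5*1/5 + 2/5*2/15 + 0*1/5 = 13/75
  d_1[s_2] = 0*4/15 + 3/5*1/3 + 2/5*2/15 + 0*1/15 = 19/75
  d_1[s_3] = 0*7/15 + 3/5*1/3 + 2/5*2/5 + 0*2/5 = 9/25
  d_1[s_4] = 0*1/15 + 3/5*2/15 + 2/5*1/3 + 0*1/3 = 16/75
d_1 = (s_1=13/75, s_2=19/75, s_3=9/25, s_4=16/75)
  d_2[s_1] = 13/75*1/5 + 19/75*1/5 + 9/25*2/15 + 16/75*1/5 = 22/125
  d_2[s_2] = 13/75*4/15 + 19/75*1/3 + 9/25*2/15 + 16/75*1/15 = 217/1125
  d_2[s_3] = 13/75*7/15 + 19/75*1/3 + 9/25*2/5 + 16/75*2/5 = 148/375
  d_2[s_4] = 13/75*1/15 + 19/75*2/15 + 9/25*1/3 + 16/75*1/3 = 266/1125
d_2 = (s_1=22/125, s_2=217/1125, s_3=148/375, s_4=266/1125)
  d_3[s_1] = 22/125*1/5 + 217/1125*1/5 + 148/375*2/15 + 266/1125*1/5 = 977/5625
  d_3[s_2] = 22/125*4/15 + 217/1125*1/3 + 148/375*2/15 + 266/1125*1/15 = 3031/16875
  d_3[s_3] = 22/125*7/15 + 217/1125*1/3 + 148/375*2/5 + 266/1125*2/5 = 6731/16875
  d_3[s_4] = 22/125*1/15 + 217/1125*2/15 + 148/375*1/3 + 266/1125*1/3 = 1394/5625
d_3 = (s_1=977/5625, s_2=3031/16875, s_3=6731/16875, s_4=1394/5625)
  d_4[s_1] = 977/5625*1/5 + 3031/16875*1/5 + 6731/16875*2/15 + 1394/5625*1/5 = 43894/253125
  d_4[s_2] = 977/5625*4/15 + 3031/16875*1/3 + 6731/16875*2/15 + 1394/5625*1/15 = 1649/9375
  d_4[s_3] = 977/5625*7/15 + 3031/16875*1/3 + 6731/16875*2/5 + 1394/5625*2/5 = 4046/10125
  d_4[s_4] = 977/5625*1/15 + 3031/16875*2/15 + 6731/16875*1/3 + 1394/5625*1/3 = 2354/9375
d_4 = (s_1=43894/253125, s_2=1649/9375, s_3=4046/10125, s_4=2354/9375)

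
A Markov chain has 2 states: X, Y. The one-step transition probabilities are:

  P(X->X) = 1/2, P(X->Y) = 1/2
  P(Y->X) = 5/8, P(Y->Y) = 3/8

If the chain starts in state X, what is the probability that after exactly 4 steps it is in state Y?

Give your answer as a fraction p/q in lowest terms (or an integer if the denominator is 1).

Answer: 455/1024

Derivation:
Computing P^4 by repeated multiplication:
P^1 =
  X: [1/2, 1/2]
  Y: [5/8, 3/8]
P^2 =
  X: [9/16, 7/16]
  Y: [35/64, 29/64]
P^3 =
  X: [71/128, 57/128]
  Y: [285/512, 227/512]
P^4 =
  X: [569/1024, 455/1024]
  Y: [2275/4096, 1821/4096]

(P^4)[X -> Y] = 455/1024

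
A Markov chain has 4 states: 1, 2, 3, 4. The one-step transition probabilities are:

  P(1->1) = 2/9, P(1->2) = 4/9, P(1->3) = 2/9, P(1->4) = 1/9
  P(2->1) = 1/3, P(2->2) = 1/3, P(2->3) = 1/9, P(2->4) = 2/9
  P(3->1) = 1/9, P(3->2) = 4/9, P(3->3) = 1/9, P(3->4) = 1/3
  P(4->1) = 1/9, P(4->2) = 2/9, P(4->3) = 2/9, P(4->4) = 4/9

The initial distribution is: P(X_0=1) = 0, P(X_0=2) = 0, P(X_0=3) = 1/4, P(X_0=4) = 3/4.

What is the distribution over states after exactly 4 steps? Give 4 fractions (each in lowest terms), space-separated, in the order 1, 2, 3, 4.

Propagating the distribution step by step (d_{t+1} = d_t * P):
d_0 = (1=0, 2=0, 3=1/4, 4=3/4)
  d_1[1] = 0*2/9 + 0*1/3 + 1/4*1/9 + 3/4*1/9 = 1/9
  d_1[2] = 0*4/9 + 0*1/3 + 1/4*4/9 + 3/4*2/9 = 5/18
  d_1[3] = 0*2/9 + 0*1/9 + 1/4*1/9 + 3/4*2/9 = 7/36
  d_1[4] = 0*1/9 + 0*2/9 + 1/4*1/3 + 3/4*4/9 = 5/12
d_1 = (1=1/9, 2=5/18, 3=7/36, 4=5/12)
  d_2[1] = 1/9*2/9 + 5/18*1/3 + 7/36*1/9 + 5/12*1/9 = 5/27
  d_2[2] = 1/9*4/9 + 5/18*1/3 + 7/36*4/9 + 5/12*2/9 = 26/81
  d_2[3] = 1/9*2/9 + 5/18*1/9 + 7/36*1/9 + 5/12*2/9 = 55/324
  d_2[4] = 1/9*1/9 + 5/18*2/9 + 7/36*1/3 + 5/12*4/9 = 35/108
d_2 = (1=5/27, 2=26/81, 3=55/324, 4=35/108)
  d_3[1] = 5/27*2/9 + 26/81*1/3 + 55/324*1/9 + 35/108*1/9 = 148/729
  d_3[2] = 5/27*4/9 + 26/81*1/3 + 55/324*4/9 + 35/108*2/9 = 491/1458
  d_3[3] = 5/27*2/9 + 26/81*1/9 + 55/324*1/9 + 35/108*2/9 = 163/972
  d_3[4] = 5/27*1/9 + 26/81*2/9 + 55/324*1/3 + 35/108*4/9 = 853/2916
d_3 = (1=148/729, 2=491/1458, 3=163/972, 4=853/2916)
  d_4[1] = 148/729*2/9 + 491/1458*1/3 + 163/972*1/9 + 853/2916*1/9 = 152/729
  d_4[2] = 148/729*4/9 + 491/1458*1/3 + 163/972*4/9 + 853/2916*2/9 = 748/2187
  d_4[3] = 148/729*2/9 + 491/1458*1/9 + 163/972*1/9 + 853/2916*2/9 = 4361/26244
  d_4[4] = 148/729*1/9 + 491/1458*2/9 + 163/972*1/3 + 853/2916*4/9 = 7435/26244
d_4 = (1=152/729, 2=748/2187, 3=4361/26244, 4=7435/26244)

Answer: 152/729 748/2187 4361/26244 7435/26244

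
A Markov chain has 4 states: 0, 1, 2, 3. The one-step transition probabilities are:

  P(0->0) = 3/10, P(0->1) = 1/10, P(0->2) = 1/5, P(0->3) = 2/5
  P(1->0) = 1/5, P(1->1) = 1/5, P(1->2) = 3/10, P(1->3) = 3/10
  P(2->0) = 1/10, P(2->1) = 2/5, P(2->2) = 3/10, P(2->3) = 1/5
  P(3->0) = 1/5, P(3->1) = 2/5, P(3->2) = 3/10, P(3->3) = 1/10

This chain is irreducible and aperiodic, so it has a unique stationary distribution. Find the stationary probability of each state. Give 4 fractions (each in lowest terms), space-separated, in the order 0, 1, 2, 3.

Answer: 17/89 305/1068 25/89 259/1068

Derivation:
The stationary distribution satisfies pi = pi * P, i.e.:
  pi_0 = 3/10*pi_0 + 1/5*pi_1 + 1/10*pi_2 + 1/5*pi_3
  pi_1 = 1/10*pi_0 + 1/5*pi_1 + 2/5*pi_2 + 2/5*pi_3
  pi_2 = 1/5*pi_0 + 3/10*pi_1 + 3/10*pi_2 + 3/10*pi_3
  pi_3 = 2/5*pi_0 + 3/10*pi_1 + 1/5*pi_2 + 1/10*pi_3
with normalization: pi_0 + pi_1 + pi_2 + pi_3 = 1.

Using the first 3 balance equations plus normalization, the linear system A*pi = b is:
  [-7/10, 1/5, 1/10, 1/5] . pi = 0
  [1/10, -4/5, 2/5, 2/5] . pi = 0
  [1/5, 3/10, -7/10, 3/10] . pi = 0
  [1, 1, 1, 1] . pi = 1

Solving yields:
  pi_0 = 17/89
  pi_1 = 305/1068
  pi_2 = 25/89
  pi_3 = 259/1068

Verification (pi * P):
  17/89*3/10 + 305/1068*1/5 + 25/89*1/10 + 259/1068*1/5 = 17/89 = pi_0  (ok)
  17/89*1/10 + 305/1068*1/5 + 25/89*2/5 + 259/1068*2/5 = 305/1068 = pi_1  (ok)
  17/89*1/5 + 305/1068*3/10 + 25/89*3/10 + 259/1068*3/10 = 25/89 = pi_2  (ok)
  17/89*2/5 + 305/1068*3/10 + 25/89*1/5 + 259/1068*1/10 = 259/1068 = pi_3  (ok)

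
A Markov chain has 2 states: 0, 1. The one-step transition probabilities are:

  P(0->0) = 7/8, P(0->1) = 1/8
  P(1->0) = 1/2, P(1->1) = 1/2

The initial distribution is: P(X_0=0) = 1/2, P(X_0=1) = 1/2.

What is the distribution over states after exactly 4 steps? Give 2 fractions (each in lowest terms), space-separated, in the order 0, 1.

Propagating the distribution step by step (d_{t+1} = d_t * P):
d_0 = (0=1/2, 1=1/2)
  d_1[0] = 1/2*7/8 + 1/2*1/2 = 11/16
  d_1[1] = 1/2*1/8 + 1/2*1/2 = 5/16
d_1 = (0=11/16, 1=5/16)
  d_2[0] = 11/16*7/8 + 5/16*1/2 = 97/128
  d_2[1] = 11/16*1/8 + 5/16*1/2 = 31/128
d_2 = (0=97/128, 1=31/128)
  d_3[0] = 97/128*7/8 + 31/128*1/2 = 803/1024
  d_3[1] = 97/128*1/8 + 31/128*1/2 = 221/1024
d_3 = (0=803/1024, 1=221/1024)
  d_4[0] = 803/1024*7/8 + 221/1024*1/2 = 6505/8192
  d_4[1] = 803/1024*1/8 + 221/1024*1/2 = 1687/8192
d_4 = (0=6505/8192, 1=1687/8192)

Answer: 6505/8192 1687/8192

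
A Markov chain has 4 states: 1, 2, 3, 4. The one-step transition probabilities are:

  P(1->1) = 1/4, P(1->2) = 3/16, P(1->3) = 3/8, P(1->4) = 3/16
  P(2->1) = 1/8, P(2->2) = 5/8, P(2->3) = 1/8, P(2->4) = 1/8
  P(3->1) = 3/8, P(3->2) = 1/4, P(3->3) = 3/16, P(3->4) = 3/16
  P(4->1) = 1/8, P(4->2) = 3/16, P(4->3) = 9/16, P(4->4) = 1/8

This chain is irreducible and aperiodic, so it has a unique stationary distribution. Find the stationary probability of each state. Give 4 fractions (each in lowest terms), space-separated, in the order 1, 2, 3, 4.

The stationary distribution satisfies pi = pi * P, i.e.:
  pi_1 = 1/4*pi_1 + 1/8*pi_2 + 3/8*pi_3 + 1/8*pi_4
  pi_2 = 3/16*pi_1 + 5/8*pi_2 + 1/4*pi_3 + 3/16*pi_4
  pi_3 = 3/8*pi_1 + 1/8*pi_2 + 3/16*pi_3 + 9/16*pi_4
  pi_4 = 3/16*pi_1 + 1/8*pi_2 + 3/16*pi_3 + 1/8*pi_4
with normalization: pi_1 + pi_2 + pi_3 + pi_4 = 1.

Using the first 3 balance equations plus normalization, the linear system A*pi = b is:
  [-3/4, 1/8, 3/8, 1/8] . pi = 0
  [3/16, -3/8, 1/4, 3/16] . pi = 0
  [3/8, 1/8, -13/16, 9/16] . pi = 0
  [1, 1, 1, 1] . pi = 1

Solving yields:
  pi_1 = 325/1489
  pi_2 = 540/1489
  pi_3 = 393/1489
  pi_4 = 231/1489

Verification (pi * P):
  325/1489*1/4 + 540/1489*1/8 + 393/1489*3/8 + 231/1489*1/8 = 325/1489 = pi_1  (ok)
  325/1489*3/16 + 540/1489*5/8 + 393/1489*1/4 + 231/1489*3/16 = 540/1489 = pi_2  (ok)
  325/1489*3/8 + 540/1489*1/8 + 393/1489*3/16 + 231/1489*9/16 = 393/1489 = pi_3  (ok)
  325/1489*3/16 + 540/1489*1/8 + 393/1489*3/16 + 231/1489*1/8 = 231/1489 = pi_4  (ok)

Answer: 325/1489 540/1489 393/1489 231/1489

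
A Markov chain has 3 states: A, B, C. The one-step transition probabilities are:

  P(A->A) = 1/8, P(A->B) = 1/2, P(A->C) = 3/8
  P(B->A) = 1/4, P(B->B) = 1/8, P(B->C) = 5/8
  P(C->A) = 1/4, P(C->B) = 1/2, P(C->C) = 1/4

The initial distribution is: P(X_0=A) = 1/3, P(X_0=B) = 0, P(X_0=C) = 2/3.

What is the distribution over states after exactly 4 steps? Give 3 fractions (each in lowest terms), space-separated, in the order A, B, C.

Propagating the distribution step by step (d_{t+1} = d_t * P):
d_0 = (A=1/3, B=0, C=2/3)
  d_1[A] = 1/3*1/8 + 0*1/4 + 2/3*1/4 = 5/24
  d_1[B] = 1/3*1/2 + 0*1/8 + 2/3*1/2 = 1/2
  d_1[C] = 1/3*3/8 + 0*5/8 + 2/3*1/4 = 7/24
d_1 = (A=5/24, B=1/2, C=7/24)
  d_2[A] = 5/24*1/8 + 1/2*1/4 + 7/24*1/4 = 43/192
  d_2[B] = 5/24*1/2 + 1/2*1/8 + 7/24*1/2 = 5/16
  d_2[C] = 5/24*3/8 + 1/2*5/8 + 7/24*1/4 = 89/192
d_2 = (A=43/192, B=5/16, C=89/192)
  d_3[A] = 43/192*1/8 + 5/16*1/4 + 89/192*1/4 = 341/1536
  d_3[B] = 43/192*1/2 + 5/16*1/8 + 89/192*1/2 = 49/128
  d_3[C] = 43/192*3/8 + 5/16*5/8 + 89/192*1/4 = 607/1536
d_3 = (A=341/1536, B=49/128, C=607/1536)
  d_4[A] = 341/1536*1/8 + 49/128*1/4 + 607/1536*1/4 = 2731/12288
  d_4[B] = 341/1536*1/2 + 49/128*1/8 + 607/1536*1/2 = 365/1024
  d_4[C] = 341/1536*3/8 + 49/128*5/8 + 607/1536*1/4 = 5177/12288
d_4 = (A=2731/12288, B=365/1024, C=5177/12288)

Answer: 2731/12288 365/1024 5177/12288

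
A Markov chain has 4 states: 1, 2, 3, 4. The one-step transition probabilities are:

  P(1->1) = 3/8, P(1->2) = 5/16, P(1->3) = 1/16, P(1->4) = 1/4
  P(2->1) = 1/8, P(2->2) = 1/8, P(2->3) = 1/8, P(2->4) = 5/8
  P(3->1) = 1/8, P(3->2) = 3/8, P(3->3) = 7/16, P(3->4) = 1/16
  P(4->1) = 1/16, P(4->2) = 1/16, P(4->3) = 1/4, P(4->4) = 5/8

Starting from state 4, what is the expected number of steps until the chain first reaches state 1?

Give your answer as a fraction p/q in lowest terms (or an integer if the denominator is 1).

Answer: 410/37

Derivation:
Let h_i = expected steps to first reach 1 from state i.
Boundary: h_1 = 0.
First-step equations for the other states:
  h_2 = 1 + 1/8*h_1 + 1/8*h_2 + 1/8*h_3 + 5/8*h_4
  h_3 = 1 + 1/8*h_1 + 3/8*h_2 + 7/16*h_3 + 1/16*h_4
  h_4 = 1 + 1/16*h_1 + 1/16*h_2 + 1/4*h_3 + 5/8*h_4

Substituting h_1 = 0 and rearranging gives the linear system (I - Q) h = 1:
  [7/8, -1/8, -5/8] . (h_2, h_3, h_4) = 1
  [-3/8, 9/16, -1/16] . (h_2, h_3, h_4) = 1
  [-1/16, -1/4, 3/8] . (h_2, h_3, h_4) = 1

Solving yields:
  h_2 = 388/37
  h_3 = 10
  h_4 = 410/37

Starting state is 4, so the expected hitting time is h_4 = 410/37.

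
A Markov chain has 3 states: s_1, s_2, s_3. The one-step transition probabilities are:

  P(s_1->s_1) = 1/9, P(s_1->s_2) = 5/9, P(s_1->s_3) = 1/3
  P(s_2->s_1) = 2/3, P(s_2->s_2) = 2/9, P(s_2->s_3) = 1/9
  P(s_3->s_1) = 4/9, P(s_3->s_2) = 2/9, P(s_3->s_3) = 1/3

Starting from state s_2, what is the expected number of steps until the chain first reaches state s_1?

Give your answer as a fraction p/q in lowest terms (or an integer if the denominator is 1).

Let h_i = expected steps to first reach s_1 from state i.
Boundary: h_s_1 = 0.
First-step equations for the other states:
  h_s_2 = 1 + 2/3*h_s_1 + 2/9*h_s_2 + 1/9*h_s_3
  h_s_3 = 1 + 4/9*h_s_1 + 2/9*h_s_2 + 1/3*h_s_3

Substituting h_s_1 = 0 and rearranging gives the linear system (I - Q) h = 1:
  [7/9, -1/9] . (h_s_2, h_s_3) = 1
  [-2/9, 2/3] . (h_s_2, h_s_3) = 1

Solving yields:
  h_s_2 = 63/40
  h_s_3 = 81/40

Starting state is s_2, so the expected hitting time is h_s_2 = 63/40.

Answer: 63/40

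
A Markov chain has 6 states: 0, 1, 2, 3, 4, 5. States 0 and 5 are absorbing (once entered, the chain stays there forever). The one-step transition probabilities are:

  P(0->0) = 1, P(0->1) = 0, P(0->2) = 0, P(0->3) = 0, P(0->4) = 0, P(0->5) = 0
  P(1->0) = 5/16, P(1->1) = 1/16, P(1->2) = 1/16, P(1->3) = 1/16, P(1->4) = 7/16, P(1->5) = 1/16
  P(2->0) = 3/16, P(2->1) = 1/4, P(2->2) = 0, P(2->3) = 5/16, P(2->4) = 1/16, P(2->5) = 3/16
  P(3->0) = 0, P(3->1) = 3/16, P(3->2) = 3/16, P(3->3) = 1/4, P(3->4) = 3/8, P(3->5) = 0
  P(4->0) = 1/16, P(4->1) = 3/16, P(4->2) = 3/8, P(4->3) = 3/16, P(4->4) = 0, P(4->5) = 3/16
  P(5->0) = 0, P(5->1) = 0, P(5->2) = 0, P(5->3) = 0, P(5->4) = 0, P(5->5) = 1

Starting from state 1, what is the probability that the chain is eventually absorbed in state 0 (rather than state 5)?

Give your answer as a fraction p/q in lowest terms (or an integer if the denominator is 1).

Answer: 2545/4028

Derivation:
Let a_i = P(absorbed in 0 | start in state i).
Boundary conditions: a_0 = 1, a_5 = 0.
For each transient state i, a_i = sum_j P(i->j) * a_j:
  a_1 = 5/16*a_0 + 1/16*a_1 + 1/16*a_2 + 1/16*a_3 + 7/16*a_4 + 1/16*a_5
  a_2 = 3/16*a_0 + 1/4*a_1 + 0*a_2 + 5/16*a_3 + 1/16*a_4 + 3/16*a_5
  a_3 = 0*a_0 + 3/16*a_1 + 3/16*a_2 + 1/4*a_3 + 3/8*a_4 + 0*a_5
  a_4 = 1/16*a_0 + 3/16*a_1 + 3/8*a_2 + 3/16*a_3 + 0*a_4 + 3/16*a_5

Substituting a_0 = 1 and a_5 = 0, rearrange to (I - Q) a = r where r[i] = P(i -> 0):
  [15/16, -1/16, -1/16, -7/16] . (a_1, a_2, a_3, a_4) = 5/16
  [-1/4, 1, -5/16, -1/16] . (a_1, a_2, a_3, a_4) = 3/16
  [-3/16, -3/16, 3/4, -3/8] . (a_1, a_2, a_3, a_4) = 0
  [-3/16, -3/8, -3/16, 1] . (a_1, a_2, a_3, a_4) = 1/16

Solving yields:
  a_1 = 2545/4028
  a_2 = 2189/4028
  a_3 = 2161/4028
  a_4 = 1955/4028

Starting state is 1, so the absorption probability is a_1 = 2545/4028.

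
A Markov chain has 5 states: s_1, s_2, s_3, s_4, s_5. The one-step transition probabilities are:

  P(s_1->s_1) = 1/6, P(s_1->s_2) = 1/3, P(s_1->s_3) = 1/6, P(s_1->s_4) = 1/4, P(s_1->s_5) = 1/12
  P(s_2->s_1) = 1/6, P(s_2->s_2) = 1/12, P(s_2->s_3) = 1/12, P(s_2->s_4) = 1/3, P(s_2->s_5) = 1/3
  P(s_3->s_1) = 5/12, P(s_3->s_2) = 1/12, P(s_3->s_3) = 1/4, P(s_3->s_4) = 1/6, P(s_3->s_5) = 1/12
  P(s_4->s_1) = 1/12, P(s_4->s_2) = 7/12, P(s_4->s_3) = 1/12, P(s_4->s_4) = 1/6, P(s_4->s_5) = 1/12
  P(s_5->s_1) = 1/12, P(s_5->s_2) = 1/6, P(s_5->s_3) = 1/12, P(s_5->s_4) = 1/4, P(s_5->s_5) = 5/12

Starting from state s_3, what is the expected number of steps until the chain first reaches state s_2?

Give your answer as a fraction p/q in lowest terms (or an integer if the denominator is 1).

Answer: 2944/749

Derivation:
Let h_i = expected steps to first reach s_2 from state i.
Boundary: h_s_2 = 0.
First-step equations for the other states:
  h_s_1 = 1 + 1/6*h_s_1 + 1/3*h_s_2 + 1/6*h_s_3 + 1/4*h_s_4 + 1/12*h_s_5
  h_s_3 = 1 + 5/12*h_s_1 + 1/12*h_s_2 + 1/4*h_s_3 + 1/6*h_s_4 + 1/12*h_s_5
  h_s_4 = 1 + 1/12*h_s_1 + 7/12*h_s_2 + 1/12*h_s_3 + 1/6*h_s_4 + 1/12*h_s_5
  h_s_5 = 1 + 1/12*h_s_1 + 1/6*h_s_2 + 1/12*h_s_3 + 1/4*h_s_4 + 5/12*h_s_5

Substituting h_s_2 = 0 and rearranging gives the linear system (I - Q) h = 1:
  [5/6, -1/6, -1/4, -1/12] . (h_s_1, h_s_3, h_s_4, h_s_5) = 1
  [-5/12, 3/4, -1/6, -1/12] . (h_s_1, h_s_3, h_s_4, h_s_5) = 1
  [-1/12, -1/12, 5/6, -1/12] . (h_s_1, h_s_3, h_s_4, h_s_5) = 1
  [-1/12, -1/12, -1/4, 7/12] . (h_s_1, h_s_3, h_s_4, h_s_5) = 1

Solving yields:
  h_s_1 = 2272/749
  h_s_3 = 2944/749
  h_s_4 = 1696/749
  h_s_5 = 2756/749

Starting state is s_3, so the expected hitting time is h_s_3 = 2944/749.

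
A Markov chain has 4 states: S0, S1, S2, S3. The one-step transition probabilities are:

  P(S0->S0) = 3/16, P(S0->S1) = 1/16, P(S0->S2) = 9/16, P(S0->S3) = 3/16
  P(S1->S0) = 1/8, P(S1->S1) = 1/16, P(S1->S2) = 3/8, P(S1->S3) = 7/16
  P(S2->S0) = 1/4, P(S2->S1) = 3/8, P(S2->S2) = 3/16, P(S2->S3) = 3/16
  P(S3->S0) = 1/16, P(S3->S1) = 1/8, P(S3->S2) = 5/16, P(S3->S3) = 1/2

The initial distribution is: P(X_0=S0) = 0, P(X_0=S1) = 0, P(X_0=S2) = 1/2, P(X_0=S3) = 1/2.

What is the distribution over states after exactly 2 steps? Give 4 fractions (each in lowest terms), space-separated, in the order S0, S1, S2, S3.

Propagating the distribution step by step (d_{t+1} = d_t * P):
d_0 = (S0=0, S1=0, S2=1/2, S3=1/2)
  d_1[S0] = 0*3/16 + 0*1/8 + 1/2*1/4 + 1/2*1/16 = 5/32
  d_1[S1] = 0*1/16 + 0*1/16 + 1/2*3/8 + 1/2*1/8 = 1/4
  d_1[S2] = 0*9/16 + 0*3/8 + 1/2*3/16 + 1/2*5/16 = 1/4
  d_1[S3] = 0*3/16 + 0*7/16 + 1/2*3/16 + 1/2*1/2 = 11/32
d_1 = (S0=5/32, S1=1/4, S2=1/4, S3=11/32)
  d_2[S0] = 5/32*3/16 + 1/4*1/8 + 1/4*1/4 + 11/32*1/16 = 37/256
  d_2[S1] = 5/32*1/16 + 1/4*1/16 + 1/4*3/8 + 11/32*1/8 = 83/512
  d_2[S2] = 5/32*9/16 + 1/4*3/8 + 1/4*3/16 + 11/32*5/16 = 43/128
  d_2[S3] = 5/32*3/16 + 1/4*7/16 + 1/4*3/16 + 11/32*1/2 = 183/512
d_2 = (S0=37/256, S1=83/512, S2=43/128, S3=183/512)

Answer: 37/256 83/512 43/128 183/512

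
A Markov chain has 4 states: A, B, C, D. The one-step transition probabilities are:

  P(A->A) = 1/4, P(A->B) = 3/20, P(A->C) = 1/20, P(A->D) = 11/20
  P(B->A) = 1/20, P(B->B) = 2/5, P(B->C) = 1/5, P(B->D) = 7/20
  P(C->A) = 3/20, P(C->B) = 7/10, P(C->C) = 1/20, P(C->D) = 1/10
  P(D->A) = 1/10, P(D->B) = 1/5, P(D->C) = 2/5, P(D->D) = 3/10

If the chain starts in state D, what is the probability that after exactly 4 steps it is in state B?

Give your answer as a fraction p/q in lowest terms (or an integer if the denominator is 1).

Computing P^4 by repeated multiplication:
P^1 =
  A: [1/4, 3/20, 1/20, 11/20]
  B: [1/20, 2/5, 1/5, 7/20]
  C: [3/20, 7/10, 1/20, 1/10]
  D: [1/10, 1/5, 2/5, 3/10]
P^2 =
  A: [53/400, 97/400, 53/200, 9/25]
  B: [39/400, 151/400, 93/400, 117/400]
  C: [9/100, 143/400, 19/100, 29/80]
  D: [1/8, 87/200, 37/200, 51/200]
P^3 =
  A: [121/1000, 599/1600, 1699/8000, 1169/4000]
  B: [859/8000, 619/1600, 209/1000, 1187/4000]
  C: [841/8000, 181/500, 461/2000, 2419/8000]
  D: [17/160, 1493/4000, 409/2000, 79/250]
P^4 =
  A: [2201/20000, 30001/80000, 33351/160000, 49039/160000]
  B: [8577/80000, 60241/160000, 33903/160000, 24351/80000]
  C: [17471/160000, 61183/160000, 33621/160000, 1909/6400]
  D: [43/400, 29727/80000, 17327/80000, 12173/40000]

(P^4)[D -> B] = 29727/80000

Answer: 29727/80000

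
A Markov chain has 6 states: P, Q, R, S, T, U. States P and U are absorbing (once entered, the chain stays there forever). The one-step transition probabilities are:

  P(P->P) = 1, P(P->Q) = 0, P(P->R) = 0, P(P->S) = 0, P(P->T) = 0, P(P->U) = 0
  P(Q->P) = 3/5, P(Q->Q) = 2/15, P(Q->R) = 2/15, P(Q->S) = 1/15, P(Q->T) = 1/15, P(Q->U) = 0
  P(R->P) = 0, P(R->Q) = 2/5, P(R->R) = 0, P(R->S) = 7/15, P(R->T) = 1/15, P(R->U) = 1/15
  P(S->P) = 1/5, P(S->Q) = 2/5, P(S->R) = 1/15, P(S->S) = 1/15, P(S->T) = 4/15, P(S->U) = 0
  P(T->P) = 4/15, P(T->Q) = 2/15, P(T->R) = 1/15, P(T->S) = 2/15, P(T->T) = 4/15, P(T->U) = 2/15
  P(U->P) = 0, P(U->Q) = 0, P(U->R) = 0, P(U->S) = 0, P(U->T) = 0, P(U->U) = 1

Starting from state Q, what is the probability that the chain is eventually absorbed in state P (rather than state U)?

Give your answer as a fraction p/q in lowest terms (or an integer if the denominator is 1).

Answer: 21090/22109

Derivation:
Let a_i = P(absorbed in P | start in state i).
Boundary conditions: a_P = 1, a_U = 0.
For each transient state i, a_i = sum_j P(i->j) * a_j:
  a_Q = 3/5*a_P + 2/15*a_Q + 2/15*a_R + 1/15*a_S + 1/15*a_T + 0*a_U
  a_R = 0*a_P + 2/5*a_Q + 0*a_R + 7/15*a_S + 1/15*a_T + 1/15*a_U
  a_S = 1/5*a_P + 2/5*a_Q + 1/15*a_R + 1/15*a_S + 4/15*a_T + 0*a_U
  a_T = 4/15*a_P + 2/15*a_Q + 1/15*a_R + 2/15*a_S + 4/15*a_T + 2/15*a_U

Substituting a_P = 1 and a_U = 0, rearrange to (I - Q) a = r where r[i] = P(i -> P):
  [13/15, -2/15, -1/15, -1/15] . (a_Q, a_R, a_S, a_T) = 3/5
  [-2/5, 1, -7/15, -1/15] . (a_Q, a_R, a_S, a_T) = 0
  [-2/5, -1/15, 14/15, -4/15] . (a_Q, a_R, a_S, a_T) = 1/5
  [-2/15, -1/15, -2/15, 11/15] . (a_Q, a_R, a_S, a_T) = 4/15

Solving yields:
  a_Q = 21090/22109
  a_R = 18945/22109
  a_S = 20056/22109
  a_T = 17243/22109

Starting state is Q, so the absorption probability is a_Q = 21090/22109.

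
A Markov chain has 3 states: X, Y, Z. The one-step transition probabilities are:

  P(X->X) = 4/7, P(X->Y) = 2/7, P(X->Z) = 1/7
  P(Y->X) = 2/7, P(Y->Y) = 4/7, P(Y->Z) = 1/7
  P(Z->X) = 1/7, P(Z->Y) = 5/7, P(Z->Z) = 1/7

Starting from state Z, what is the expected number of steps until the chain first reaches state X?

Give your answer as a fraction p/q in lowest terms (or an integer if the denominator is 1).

Answer: 56/13

Derivation:
Let h_i = expected steps to first reach X from state i.
Boundary: h_X = 0.
First-step equations for the other states:
  h_Y = 1 + 2/7*h_X + 4/7*h_Y + 1/7*h_Z
  h_Z = 1 + 1/7*h_X + 5/7*h_Y + 1/7*h_Z

Substituting h_X = 0 and rearranging gives the linear system (I - Q) h = 1:
  [3/7, -1/7] . (h_Y, h_Z) = 1
  [-5/7, 6/7] . (h_Y, h_Z) = 1

Solving yields:
  h_Y = 49/13
  h_Z = 56/13

Starting state is Z, so the expected hitting time is h_Z = 56/13.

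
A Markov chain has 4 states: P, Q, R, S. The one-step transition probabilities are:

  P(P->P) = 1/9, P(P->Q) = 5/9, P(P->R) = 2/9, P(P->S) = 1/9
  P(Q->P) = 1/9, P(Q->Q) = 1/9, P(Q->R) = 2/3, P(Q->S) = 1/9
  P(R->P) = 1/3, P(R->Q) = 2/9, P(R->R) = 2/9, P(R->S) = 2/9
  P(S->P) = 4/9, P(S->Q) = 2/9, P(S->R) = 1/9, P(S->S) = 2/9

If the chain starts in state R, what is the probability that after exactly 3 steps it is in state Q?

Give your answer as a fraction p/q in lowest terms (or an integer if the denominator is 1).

Answer: 194/729

Derivation:
Computing P^3 by repeated multiplication:
P^1 =
  P: [1/9, 5/9, 2/9, 1/9]
  Q: [1/9, 1/9, 2/3, 1/9]
  R: [1/3, 2/9, 2/9, 2/9]
  S: [4/9, 2/9, 1/9, 2/9]
P^2 =
  P: [16/81, 16/81, 37/81, 4/27]
  Q: [8/27, 20/81, 7/27, 16/81]
  R: [19/81, 25/81, 8/27, 13/81]
  S: [17/81, 28/81, 8/27, 4/27]
P^3 =
  P: [191/729, 194/729, 214/729, 130/729]
  Q: [19/81, 214/729, 226/729, 118/729]
  R: [56/243, 194/729, 83/243, 118/729]
  S: [55/243, 185/729, 262/729, 13/81]

(P^3)[R -> Q] = 194/729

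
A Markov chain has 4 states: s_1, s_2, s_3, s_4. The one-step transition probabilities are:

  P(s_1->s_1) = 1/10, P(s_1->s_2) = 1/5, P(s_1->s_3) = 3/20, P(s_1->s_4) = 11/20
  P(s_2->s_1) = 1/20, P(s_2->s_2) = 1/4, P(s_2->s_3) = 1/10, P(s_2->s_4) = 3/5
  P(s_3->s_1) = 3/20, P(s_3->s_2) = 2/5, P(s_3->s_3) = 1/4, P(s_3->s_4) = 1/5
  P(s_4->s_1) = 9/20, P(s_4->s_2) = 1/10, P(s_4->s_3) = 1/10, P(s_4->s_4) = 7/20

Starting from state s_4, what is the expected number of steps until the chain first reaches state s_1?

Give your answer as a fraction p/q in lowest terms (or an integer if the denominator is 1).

Answer: 5780/2029

Derivation:
Let h_i = expected steps to first reach s_1 from state i.
Boundary: h_s_1 = 0.
First-step equations for the other states:
  h_s_2 = 1 + 1/20*h_s_1 + 1/4*h_s_2 + 1/10*h_s_3 + 3/5*h_s_4
  h_s_3 = 1 + 3/20*h_s_1 + 2/5*h_s_2 + 1/4*h_s_3 + 1/5*h_s_4
  h_s_4 = 1 + 9/20*h_s_1 + 1/10*h_s_2 + 1/10*h_s_3 + 7/20*h_s_4

Substituting h_s_1 = 0 and rearranging gives the linear system (I - Q) h = 1:
  [3/4, -1/10, -3/5] . (h_s_2, h_s_3, h_s_4) = 1
  [-2/5, 3/4, -1/5] . (h_s_2, h_s_3, h_s_4) = 1
  [-1/10, -1/10, 13/20] . (h_s_2, h_s_3, h_s_4) = 1

Solving yields:
  h_s_2 = 8500/2029
  h_s_3 = 8780/2029
  h_s_4 = 5780/2029

Starting state is s_4, so the expected hitting time is h_s_4 = 5780/2029.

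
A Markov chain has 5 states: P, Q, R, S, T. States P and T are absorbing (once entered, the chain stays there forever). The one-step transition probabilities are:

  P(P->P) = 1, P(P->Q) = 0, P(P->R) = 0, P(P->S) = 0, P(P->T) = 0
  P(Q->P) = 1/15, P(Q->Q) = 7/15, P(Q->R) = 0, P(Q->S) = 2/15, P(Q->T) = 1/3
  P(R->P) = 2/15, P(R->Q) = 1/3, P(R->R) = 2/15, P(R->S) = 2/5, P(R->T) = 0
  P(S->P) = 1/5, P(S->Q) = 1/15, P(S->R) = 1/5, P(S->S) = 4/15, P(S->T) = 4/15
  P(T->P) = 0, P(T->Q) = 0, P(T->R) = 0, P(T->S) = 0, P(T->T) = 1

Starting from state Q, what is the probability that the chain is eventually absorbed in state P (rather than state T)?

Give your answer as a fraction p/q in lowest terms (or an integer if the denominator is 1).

Let a_i = P(absorbed in P | start in state i).
Boundary conditions: a_P = 1, a_T = 0.
For each transient state i, a_i = sum_j P(i->j) * a_j:
  a_Q = 1/15*a_P + 7/15*a_Q + 0*a_R + 2/15*a_S + 1/3*a_T
  a_R = 2/15*a_P + 1/3*a_Q + 2/15*a_R + 2/5*a_S + 0*a_T
  a_S = 1/5*a_P + 1/15*a_Q + 1/5*a_R + 4/15*a_S + 4/15*a_T

Substituting a_P = 1 and a_T = 0, rearrange to (I - Q) a = r where r[i] = P(i -> P):
  [8/15, 0, -2/15] . (a_Q, a_R, a_S) = 1/15
  [-1/3, 13/15, -2/5] . (a_Q, a_R, a_S) = 2/15
  [-1/15, -1/5, 11/15] . (a_Q, a_R, a_S) = 1/5

Solving yields:
  a_Q = 215/944
  a_R = 407/944
  a_S = 97/236

Starting state is Q, so the absorption probability is a_Q = 215/944.

Answer: 215/944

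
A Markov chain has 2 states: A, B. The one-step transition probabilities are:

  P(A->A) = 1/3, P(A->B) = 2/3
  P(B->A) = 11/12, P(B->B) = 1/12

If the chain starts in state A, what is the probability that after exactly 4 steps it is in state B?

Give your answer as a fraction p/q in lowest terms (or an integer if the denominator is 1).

Computing P^4 by repeated multiplication:
P^1 =
  A: [1/3, 2/3]
  B: [11/12, 1/12]
P^2 =
  A: [13/18, 5/18]
  B: [55/144, 89/144]
P^3 =
  A: [107/216, 109/216]
  B: [1199/1728, 529/1728]
P^4 =
  A: [1627/2592, 965/2592]
  B: [10615/20736, 10121/20736]

(P^4)[A -> B] = 965/2592

Answer: 965/2592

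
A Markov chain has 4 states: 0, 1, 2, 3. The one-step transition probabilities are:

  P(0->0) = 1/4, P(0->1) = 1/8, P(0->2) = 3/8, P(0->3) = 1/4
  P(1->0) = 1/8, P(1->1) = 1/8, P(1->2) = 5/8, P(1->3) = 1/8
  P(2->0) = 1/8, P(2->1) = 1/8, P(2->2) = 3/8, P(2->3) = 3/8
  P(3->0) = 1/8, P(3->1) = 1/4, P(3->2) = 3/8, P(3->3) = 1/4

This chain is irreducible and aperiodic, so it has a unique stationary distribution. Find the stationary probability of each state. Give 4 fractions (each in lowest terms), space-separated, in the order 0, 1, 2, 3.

The stationary distribution satisfies pi = pi * P, i.e.:
  pi_0 = 1/4*pi_0 + 1/8*pi_1 + 1/8*pi_2 + 1/8*pi_3
  pi_1 = 1/8*pi_0 + 1/8*pi_1 + 1/8*pi_2 + 1/4*pi_3
  pi_2 = 3/8*pi_0 + 5/8*pi_1 + 3/8*pi_2 + 3/8*pi_3
  pi_3 = 1/4*pi_0 + 1/8*pi_1 + 3/8*pi_2 + 1/4*pi_3
with normalization: pi_0 + pi_1 + pi_2 + pi_3 = 1.

Using the first 3 balance equations plus normalization, the linear system A*pi = b is:
  [-3/4, 1/8, 1/8, 1/8] . pi = 0
  [1/8, -7/8, 1/8, 1/4] . pi = 0
  [3/8, 5/8, -5/8, 3/8] . pi = 0
  [1, 1, 1, 1] . pi = 1

Solving yields:
  pi_0 = 1/7
  pi_1 = 83/518
  pi_2 = 215/518
  pi_3 = 73/259

Verification (pi * P):
  1/7*1/4 + 83/518*1/8 + 215/518*1/8 + 73/259*1/8 = 1/7 = pi_0  (ok)
  1/7*1/8 + 83/518*1/8 + 215/518*1/8 + 73/259*1/4 = 83/518 = pi_1  (ok)
  1/7*3/8 + 83/518*5/8 + 215/518*3/8 + 73/259*3/8 = 215/518 = pi_2  (ok)
  1/7*1/4 + 83/518*1/8 + 215/518*3/8 + 73/259*1/4 = 73/259 = pi_3  (ok)

Answer: 1/7 83/518 215/518 73/259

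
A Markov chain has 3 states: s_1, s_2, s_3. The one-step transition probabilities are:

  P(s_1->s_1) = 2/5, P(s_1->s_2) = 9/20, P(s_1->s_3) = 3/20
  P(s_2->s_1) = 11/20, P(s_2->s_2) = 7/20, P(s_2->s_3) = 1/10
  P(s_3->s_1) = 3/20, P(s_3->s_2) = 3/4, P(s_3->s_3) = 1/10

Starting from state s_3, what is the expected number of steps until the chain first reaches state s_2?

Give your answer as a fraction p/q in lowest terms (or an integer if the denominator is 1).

Let h_i = expected steps to first reach s_2 from state i.
Boundary: h_s_2 = 0.
First-step equations for the other states:
  h_s_1 = 1 + 2/5*h_s_1 + 9/20*h_s_2 + 3/20*h_s_3
  h_s_3 = 1 + 3/20*h_s_1 + 3/4*h_s_2 + 1/10*h_s_3

Substituting h_s_2 = 0 and rearranging gives the linear system (I - Q) h = 1:
  [3/5, -3/20] . (h_s_1, h_s_3) = 1
  [-3/20, 9/10] . (h_s_1, h_s_3) = 1

Solving yields:
  h_s_1 = 140/69
  h_s_3 = 100/69

Starting state is s_3, so the expected hitting time is h_s_3 = 100/69.

Answer: 100/69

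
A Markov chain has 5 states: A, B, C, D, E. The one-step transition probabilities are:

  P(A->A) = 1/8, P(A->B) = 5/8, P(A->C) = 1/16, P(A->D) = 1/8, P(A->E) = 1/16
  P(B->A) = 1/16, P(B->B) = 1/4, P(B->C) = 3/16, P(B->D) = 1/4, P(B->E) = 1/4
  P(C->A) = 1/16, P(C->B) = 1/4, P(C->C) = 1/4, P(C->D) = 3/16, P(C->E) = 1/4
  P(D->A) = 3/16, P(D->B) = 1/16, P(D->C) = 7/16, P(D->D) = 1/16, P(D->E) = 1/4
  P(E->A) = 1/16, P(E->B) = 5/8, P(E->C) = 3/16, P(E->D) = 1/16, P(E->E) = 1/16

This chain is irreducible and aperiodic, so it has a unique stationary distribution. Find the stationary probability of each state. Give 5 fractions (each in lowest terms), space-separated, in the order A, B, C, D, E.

The stationary distribution satisfies pi = pi * P, i.e.:
  pi_A = 1/8*pi_A + 1/16*pi_B + 1/16*pi_C + 3/16*pi_D + 1/16*pi_E
  pi_B = 5/8*pi_A + 1/4*pi_B + 1/4*pi_C + 1/16*pi_D + 5/8*pi_E
  pi_C = 1/16*pi_A + 3/16*pi_B + 1/4*pi_C + 7/16*pi_D + 3/16*pi_E
  pi_D = 1/8*pi_A + 1/4*pi_B + 3/16*pi_C + 1/16*pi_D + 1/16*pi_E
  pi_E = 1/16*pi_A + 1/4*pi_B + 1/4*pi_C + 1/4*pi_D + 1/16*pi_E
with normalization: pi_A + pi_B + pi_C + pi_D + pi_E = 1.

Using the first 4 balance equations plus normalization, the linear system A*pi = b is:
  [-7/8, 1/16, 1/16, 3/16, 1/16] . pi = 0
  [5/8, -3/4, 1/4, 1/16, 5/8] . pi = 0
  [1/16, 3/16, -3/4, 7/16, 3/16] . pi = 0
  [1/8, 1/4, 3/16, -15/16, 1/16] . pi = 0
  [1, 1, 1, 1, 1] . pi = 1

Solving yields:
  pi_A = 7297/83159
  pi_B = 27194/83159
  pi_C = 19165/83159
  pi_D = 13148/83159
  pi_E = 16355/83159

Verification (pi * P):
  7297/83159*1/8 + 27194/83159*1/16 + 19165/83159*1/16 + 13148/83159*3/16 + 16355/83159*1/16 = 7297/83159 = pi_A  (ok)
  7297/83159*5/8 + 27194/83159*1/4 + 19165/83159*1/4 + 13148/83159*1/16 + 16355/83159*5/8 = 27194/83159 = pi_B  (ok)
  7297/83159*1/16 + 27194/83159*3/16 + 19165/83159*1/4 + 13148/83159*7/16 + 16355/83159*3/16 = 19165/83159 = pi_C  (ok)
  7297/83159*1/8 + 27194/83159*1/4 + 19165/83159*3/16 + 13148/83159*1/16 + 16355/83159*1/16 = 13148/83159 = pi_D  (ok)
  7297/83159*1/16 + 27194/83159*1/4 + 19165/83159*1/4 + 13148/83159*1/4 + 16355/83159*1/16 = 16355/83159 = pi_E  (ok)

Answer: 7297/83159 27194/83159 19165/83159 13148/83159 16355/83159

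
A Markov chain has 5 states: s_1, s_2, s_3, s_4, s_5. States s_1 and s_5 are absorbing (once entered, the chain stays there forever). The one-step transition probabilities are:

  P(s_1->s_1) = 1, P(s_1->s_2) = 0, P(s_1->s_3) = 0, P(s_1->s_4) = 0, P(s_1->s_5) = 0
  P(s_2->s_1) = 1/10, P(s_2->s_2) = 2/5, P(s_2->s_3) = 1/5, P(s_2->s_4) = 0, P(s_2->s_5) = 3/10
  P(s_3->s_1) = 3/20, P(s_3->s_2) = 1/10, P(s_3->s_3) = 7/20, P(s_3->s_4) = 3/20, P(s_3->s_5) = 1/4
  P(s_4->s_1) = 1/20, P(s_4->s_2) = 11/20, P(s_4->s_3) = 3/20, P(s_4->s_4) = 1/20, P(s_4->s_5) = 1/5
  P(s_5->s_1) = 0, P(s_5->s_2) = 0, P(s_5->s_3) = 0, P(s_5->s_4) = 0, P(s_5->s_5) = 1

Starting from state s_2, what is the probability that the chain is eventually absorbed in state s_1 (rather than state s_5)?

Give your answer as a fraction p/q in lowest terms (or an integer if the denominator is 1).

Let a_i = P(absorbed in s_1 | start in state i).
Boundary conditions: a_s_1 = 1, a_s_5 = 0.
For each transient state i, a_i = sum_j P(i->j) * a_j:
  a_s_2 = 1/10*a_s_1 + 2/5*a_s_2 + 1/5*a_s_3 + 0*a_s_4 + 3/10*a_s_5
  a_s_3 = 3/20*a_s_1 + 1/10*a_s_2 + 7/20*a_s_3 + 3/20*a_s_4 + 1/4*a_s_5
  a_s_4 = 1/20*a_s_1 + 11/20*a_s_2 + 3/20*a_s_3 + 1/20*a_s_4 + 1/5*a_s_5

Substituting a_s_1 = 1 and a_s_5 = 0, rearrange to (I - Q) a = r where r[i] = P(i -> s_1):
  [3/5, -1/5, 0] . (a_s_2, a_s_3, a_s_4) = 1/10
  [-1/10, 13/20, -3/20] . (a_s_2, a_s_3, a_s_4) = 3/20
  [-11/20, -3/20, 19/20] . (a_s_2, a_s_3, a_s_4) = 1/20

Solving yields:
  a_s_2 = 179/643
  a_s_3 = 431/1286
  a_s_4 = 343/1286

Starting state is s_2, so the absorption probability is a_s_2 = 179/643.

Answer: 179/643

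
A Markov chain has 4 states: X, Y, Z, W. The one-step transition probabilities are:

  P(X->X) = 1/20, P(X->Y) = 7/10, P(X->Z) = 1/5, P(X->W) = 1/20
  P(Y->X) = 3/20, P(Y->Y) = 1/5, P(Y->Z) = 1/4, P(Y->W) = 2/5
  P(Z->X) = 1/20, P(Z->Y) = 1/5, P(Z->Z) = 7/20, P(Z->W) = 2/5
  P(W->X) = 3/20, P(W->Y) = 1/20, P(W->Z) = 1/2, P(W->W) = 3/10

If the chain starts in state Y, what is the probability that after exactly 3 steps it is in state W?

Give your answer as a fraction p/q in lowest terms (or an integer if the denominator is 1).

Answer: 1323/4000

Derivation:
Computing P^3 by repeated multiplication:
P^1 =
  X: [1/20, 7/10, 1/5, 1/20]
  Y: [3/20, 1/5, 1/4, 2/5]
  Z: [1/20, 1/5, 7/20, 2/5]
  W: [3/20, 1/20, 1/2, 3/10]
P^2 =
  X: [1/8, 87/400, 7/25, 151/400]
  Y: [11/100, 43/200, 147/400, 123/400]
  Z: [11/100, 33/200, 153/400, 137/400]
  W: [17/200, 23/100, 147/400, 127/400]
P^3 =
  X: [219/2000, 1647/8000, 2929/8000, 637/2000]
  Y: [409/4000, 1671/8000, 573/1600, 1323/4000]
  Z: [403/4000, 1629/8000, 2947/8000, 1309/4000]
  W: [419/4000, 1559/8000, 579/1600, 677/2000]

(P^3)[Y -> W] = 1323/4000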